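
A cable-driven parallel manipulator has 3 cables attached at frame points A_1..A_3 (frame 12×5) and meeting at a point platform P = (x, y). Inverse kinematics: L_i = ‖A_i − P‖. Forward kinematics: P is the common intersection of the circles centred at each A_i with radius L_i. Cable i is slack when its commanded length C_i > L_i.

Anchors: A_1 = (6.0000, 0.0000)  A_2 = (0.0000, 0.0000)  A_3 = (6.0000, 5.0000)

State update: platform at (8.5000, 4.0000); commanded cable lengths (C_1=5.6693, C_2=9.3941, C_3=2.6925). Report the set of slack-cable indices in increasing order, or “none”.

i=1: geometric 4.7170 vs commanded 5.6693 ⇒ slack
i=2: geometric 9.3941 vs commanded 9.3941 ⇒ taut
i=3: geometric 2.6926 vs commanded 2.6925 ⇒ taut

1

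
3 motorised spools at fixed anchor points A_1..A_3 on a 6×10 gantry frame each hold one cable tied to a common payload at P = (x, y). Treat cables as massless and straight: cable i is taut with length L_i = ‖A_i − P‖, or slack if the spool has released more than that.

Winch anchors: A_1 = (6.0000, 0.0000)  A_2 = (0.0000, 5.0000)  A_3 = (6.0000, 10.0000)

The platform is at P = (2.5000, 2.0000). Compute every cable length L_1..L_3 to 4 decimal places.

(4.0311, 3.9051, 8.7321)

cable 1: Δx=3.5000, Δy=-2.0000; L_1 = √(Δx²+Δy²) = 4.0311
cable 2: Δx=-2.5000, Δy=3.0000; L_2 = √(Δx²+Δy²) = 3.9051
cable 3: Δx=3.5000, Δy=8.0000; L_3 = √(Δx²+Δy²) = 8.7321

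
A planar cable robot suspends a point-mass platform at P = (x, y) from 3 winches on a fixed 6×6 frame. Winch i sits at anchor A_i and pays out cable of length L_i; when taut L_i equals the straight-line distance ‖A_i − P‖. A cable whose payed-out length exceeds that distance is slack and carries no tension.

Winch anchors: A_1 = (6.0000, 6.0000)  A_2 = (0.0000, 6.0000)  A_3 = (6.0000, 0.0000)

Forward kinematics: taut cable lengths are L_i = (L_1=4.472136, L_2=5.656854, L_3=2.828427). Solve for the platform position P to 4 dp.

(4.0000, 2.0000)

each cable: (A_i−P)·(A_i−P) = L_i²; let c_i = ‖A_i‖²−L_i²
c_1 = 36.0000+36.0000−20.0000 = 52.0000
row 1: 12.0000x + 0.0000y = 48.0000  (c_2=4.0000)
row 2: 0.0000x + 12.0000y = 24.0000  (c_3=28.0000)
Cramer on rows 1–2 → x = 4.0000, y = 2.0000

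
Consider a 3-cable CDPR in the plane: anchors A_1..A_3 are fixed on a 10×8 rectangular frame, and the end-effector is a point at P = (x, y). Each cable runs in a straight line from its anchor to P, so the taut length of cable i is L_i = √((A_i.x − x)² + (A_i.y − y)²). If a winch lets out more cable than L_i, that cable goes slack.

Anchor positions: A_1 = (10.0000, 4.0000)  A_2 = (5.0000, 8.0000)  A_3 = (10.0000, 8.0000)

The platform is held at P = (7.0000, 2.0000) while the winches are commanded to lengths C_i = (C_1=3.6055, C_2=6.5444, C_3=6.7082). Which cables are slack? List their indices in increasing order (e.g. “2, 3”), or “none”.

cable 1: L_1 = ‖A_1−P‖ = 3.6056;  C_1 = 3.6055 → taut
cable 2: L_2 = ‖A_2−P‖ = 6.3246;  C_2 = 6.5444 → slack
cable 3: L_3 = ‖A_3−P‖ = 6.7082;  C_3 = 6.7082 → taut

2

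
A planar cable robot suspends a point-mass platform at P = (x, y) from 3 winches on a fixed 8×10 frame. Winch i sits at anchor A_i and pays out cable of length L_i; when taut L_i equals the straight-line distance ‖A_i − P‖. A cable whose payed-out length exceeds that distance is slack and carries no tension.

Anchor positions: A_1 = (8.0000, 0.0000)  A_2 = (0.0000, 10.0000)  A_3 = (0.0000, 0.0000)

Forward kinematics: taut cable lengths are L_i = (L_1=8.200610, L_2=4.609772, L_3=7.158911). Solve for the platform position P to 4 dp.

(3.0000, 6.5000)

each cable: (A_i−P)·(A_i−P) = L_i²; let q_i = ‖A_i‖²−L_i²
q_1 = 64.0000+0.0000−67.2500 = -3.2500
row 1: 16.0000x − 20.0000y = -82.0000  (q_2=78.7500)
row 2: 16.0000x + 0.0000y = 48.0000  (q_3=-51.2500)
Cramer on rows 1–2 → x = 3.0000, y = 6.5000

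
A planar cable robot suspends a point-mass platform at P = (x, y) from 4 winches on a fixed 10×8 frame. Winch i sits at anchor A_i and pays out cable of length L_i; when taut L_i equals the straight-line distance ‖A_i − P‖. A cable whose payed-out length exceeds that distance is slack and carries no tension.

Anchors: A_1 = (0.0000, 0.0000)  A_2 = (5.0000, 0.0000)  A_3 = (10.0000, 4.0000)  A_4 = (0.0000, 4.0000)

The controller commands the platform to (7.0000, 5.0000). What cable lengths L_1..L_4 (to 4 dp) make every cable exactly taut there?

(8.6023, 5.3852, 3.1623, 7.0711)

L_1 = √((0.0000−7.0000)² + (0.0000−5.0000)²) = 8.6023
L_2 = √((5.0000−7.0000)² + (0.0000−5.0000)²) = 5.3852
L_3 = √((10.0000−7.0000)² + (4.0000−5.0000)²) = 3.1623
L_4 = √((0.0000−7.0000)² + (4.0000−5.0000)²) = 7.0711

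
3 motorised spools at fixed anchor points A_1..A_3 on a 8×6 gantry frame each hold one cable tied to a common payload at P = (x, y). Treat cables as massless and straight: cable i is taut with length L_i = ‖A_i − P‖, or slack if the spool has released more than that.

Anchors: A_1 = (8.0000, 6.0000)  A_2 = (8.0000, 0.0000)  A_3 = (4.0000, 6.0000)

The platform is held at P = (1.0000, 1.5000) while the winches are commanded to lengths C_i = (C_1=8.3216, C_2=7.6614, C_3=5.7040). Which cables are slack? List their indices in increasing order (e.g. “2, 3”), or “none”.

cable 1: L_1 = ‖A_1−P‖ = 8.3217;  C_1 = 8.3216 → taut
cable 2: L_2 = ‖A_2−P‖ = 7.1589;  C_2 = 7.6614 → slack
cable 3: L_3 = ‖A_3−P‖ = 5.4083;  C_3 = 5.7040 → slack

2, 3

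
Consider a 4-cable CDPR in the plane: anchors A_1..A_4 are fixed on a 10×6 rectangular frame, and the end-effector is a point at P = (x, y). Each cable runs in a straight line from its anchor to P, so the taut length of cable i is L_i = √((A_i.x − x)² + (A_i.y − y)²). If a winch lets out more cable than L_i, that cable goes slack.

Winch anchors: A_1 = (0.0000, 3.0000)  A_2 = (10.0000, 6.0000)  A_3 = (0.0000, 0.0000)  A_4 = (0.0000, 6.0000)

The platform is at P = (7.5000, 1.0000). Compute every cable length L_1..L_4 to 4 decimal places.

(7.7621, 5.5902, 7.5664, 9.0139)

L_1: Δ = A_1−P = (-7.5000, 2.0000) → ‖Δ‖ = √60.2500 = 7.7621
L_2: Δ = A_2−P = (2.5000, 5.0000) → ‖Δ‖ = √31.2500 = 5.5902
L_3: Δ = A_3−P = (-7.5000, -1.0000) → ‖Δ‖ = √57.2500 = 7.5664
L_4: Δ = A_4−P = (-7.5000, 5.0000) → ‖Δ‖ = √81.2500 = 9.0139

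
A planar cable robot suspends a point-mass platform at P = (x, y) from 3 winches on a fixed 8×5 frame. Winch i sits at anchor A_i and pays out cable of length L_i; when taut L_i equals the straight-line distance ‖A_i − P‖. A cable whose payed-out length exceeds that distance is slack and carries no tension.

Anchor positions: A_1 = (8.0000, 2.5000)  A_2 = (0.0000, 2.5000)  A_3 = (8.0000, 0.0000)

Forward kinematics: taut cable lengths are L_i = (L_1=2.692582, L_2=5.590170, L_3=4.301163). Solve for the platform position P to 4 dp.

circle eqns → linear via eq_j − eq_1; set c_j = A_j·A_j − L_j²
c_1 = 64.0000+6.2500−7.2500 = 63.0000
16.0000·x + 0.0000·y = c_1−c_2 = 88.0000
0.0000·x + 5.0000·y = c_1−c_3 = 17.5000
solve first two rows → x=5.5000, y=3.5000

(5.5000, 3.5000)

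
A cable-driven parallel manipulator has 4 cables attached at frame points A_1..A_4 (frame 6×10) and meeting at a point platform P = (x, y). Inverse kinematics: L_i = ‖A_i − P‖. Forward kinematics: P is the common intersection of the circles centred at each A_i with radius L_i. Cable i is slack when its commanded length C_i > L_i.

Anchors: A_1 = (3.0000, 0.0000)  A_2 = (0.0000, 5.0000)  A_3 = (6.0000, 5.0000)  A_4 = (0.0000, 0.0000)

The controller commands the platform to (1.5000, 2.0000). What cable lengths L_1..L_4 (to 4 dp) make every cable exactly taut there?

L_1 = √((3.0000−1.5000)² + (0.0000−2.0000)²) = 2.5000
L_2 = √((0.0000−1.5000)² + (5.0000−2.0000)²) = 3.3541
L_3 = √((6.0000−1.5000)² + (5.0000−2.0000)²) = 5.4083
L_4 = √((0.0000−1.5000)² + (0.0000−2.0000)²) = 2.5000

(2.5000, 3.3541, 5.4083, 2.5000)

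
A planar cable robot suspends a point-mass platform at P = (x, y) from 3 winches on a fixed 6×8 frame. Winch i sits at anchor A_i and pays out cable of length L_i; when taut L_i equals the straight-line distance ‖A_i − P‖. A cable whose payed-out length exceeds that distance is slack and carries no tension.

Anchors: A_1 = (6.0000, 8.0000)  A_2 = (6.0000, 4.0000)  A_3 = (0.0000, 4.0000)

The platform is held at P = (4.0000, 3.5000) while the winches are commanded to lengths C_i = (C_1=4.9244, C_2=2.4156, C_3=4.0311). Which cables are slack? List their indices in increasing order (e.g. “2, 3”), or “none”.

2

i=1: geometric 4.9244 vs commanded 4.9244 ⇒ taut
i=2: geometric 2.0616 vs commanded 2.4156 ⇒ slack
i=3: geometric 4.0311 vs commanded 4.0311 ⇒ taut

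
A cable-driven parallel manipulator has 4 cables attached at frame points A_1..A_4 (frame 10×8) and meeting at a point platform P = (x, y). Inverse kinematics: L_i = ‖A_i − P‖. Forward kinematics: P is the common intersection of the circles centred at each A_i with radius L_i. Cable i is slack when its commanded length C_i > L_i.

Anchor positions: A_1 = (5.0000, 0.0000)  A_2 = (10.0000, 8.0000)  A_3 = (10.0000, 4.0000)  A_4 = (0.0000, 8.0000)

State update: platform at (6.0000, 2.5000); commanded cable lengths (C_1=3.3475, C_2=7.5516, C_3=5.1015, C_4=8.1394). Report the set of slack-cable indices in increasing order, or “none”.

1, 2, 3

cable 1: L_1 = ‖A_1−P‖ = 2.6926;  C_1 = 3.3475 → slack
cable 2: L_2 = ‖A_2−P‖ = 6.8007;  C_2 = 7.5516 → slack
cable 3: L_3 = ‖A_3−P‖ = 4.2720;  C_3 = 5.1015 → slack
cable 4: L_4 = ‖A_4−P‖ = 8.1394;  C_4 = 8.1394 → taut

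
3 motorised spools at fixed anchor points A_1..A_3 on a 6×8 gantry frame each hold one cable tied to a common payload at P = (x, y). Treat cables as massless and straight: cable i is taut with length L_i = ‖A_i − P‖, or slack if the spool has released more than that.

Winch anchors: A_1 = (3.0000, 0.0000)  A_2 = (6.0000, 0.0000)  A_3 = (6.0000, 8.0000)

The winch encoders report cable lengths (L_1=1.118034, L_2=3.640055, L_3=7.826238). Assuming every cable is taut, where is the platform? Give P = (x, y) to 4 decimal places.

(2.5000, 1.0000)

circle eqns → linear via eq_j − eq_1; set k_j = A_j·A_j − L_j²
k_1 = 9.0000+0.0000−1.2500 = 7.7500
-6.0000·x + 0.0000·y = k_1−k_2 = -15.0000
-6.0000·x − 16.0000·y = k_1−k_3 = -31.0000
solve first two rows → x=2.5000, y=1.0000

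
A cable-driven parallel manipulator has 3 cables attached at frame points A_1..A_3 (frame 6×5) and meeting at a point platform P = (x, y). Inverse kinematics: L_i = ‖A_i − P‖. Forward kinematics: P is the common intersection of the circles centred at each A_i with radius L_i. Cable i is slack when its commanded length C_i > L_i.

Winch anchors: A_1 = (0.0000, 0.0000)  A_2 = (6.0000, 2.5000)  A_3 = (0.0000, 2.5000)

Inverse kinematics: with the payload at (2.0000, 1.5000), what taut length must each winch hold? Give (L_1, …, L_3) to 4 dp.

L_1: Δ = A_1−P = (-2.0000, -1.5000) → ‖Δ‖ = √6.2500 = 2.5000
L_2: Δ = A_2−P = (4.0000, 1.0000) → ‖Δ‖ = √17.0000 = 4.1231
L_3: Δ = A_3−P = (-2.0000, 1.0000) → ‖Δ‖ = √5.0000 = 2.2361

(2.5000, 4.1231, 2.2361)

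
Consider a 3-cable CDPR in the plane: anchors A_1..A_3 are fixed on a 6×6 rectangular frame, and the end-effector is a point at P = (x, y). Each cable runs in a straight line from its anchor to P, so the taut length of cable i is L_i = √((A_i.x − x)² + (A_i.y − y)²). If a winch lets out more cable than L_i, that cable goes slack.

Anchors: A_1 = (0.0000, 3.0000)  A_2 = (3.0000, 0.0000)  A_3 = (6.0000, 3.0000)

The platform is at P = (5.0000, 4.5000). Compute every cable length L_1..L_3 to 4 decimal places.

(5.2202, 4.9244, 1.8028)

L_1: Δ = A_1−P = (-5.0000, -1.5000) → ‖Δ‖ = √27.2500 = 5.2202
L_2: Δ = A_2−P = (-2.0000, -4.5000) → ‖Δ‖ = √24.2500 = 4.9244
L_3: Δ = A_3−P = (1.0000, -1.5000) → ‖Δ‖ = √3.2500 = 1.8028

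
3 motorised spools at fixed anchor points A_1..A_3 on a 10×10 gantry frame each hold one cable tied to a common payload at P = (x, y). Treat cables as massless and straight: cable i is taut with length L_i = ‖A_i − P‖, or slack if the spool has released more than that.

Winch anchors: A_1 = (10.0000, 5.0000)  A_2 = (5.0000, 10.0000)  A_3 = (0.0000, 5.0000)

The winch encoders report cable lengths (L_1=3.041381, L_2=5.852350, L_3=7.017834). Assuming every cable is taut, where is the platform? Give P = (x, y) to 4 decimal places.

expand ‖A_i−P‖²=L_i² and subtract eq 1 (q_i ≔ ‖A_i‖²−L_i²)
q_1 = 100.0000+25.0000−9.2500 = 115.7500
eq1−eq2 → [10.0000  -10.0000]·P = 25.0000
eq1−eq3 → [20.0000  0.0000]·P = 140.0000
2×2 solve → P = (7.0000, 4.5000)

(7.0000, 4.5000)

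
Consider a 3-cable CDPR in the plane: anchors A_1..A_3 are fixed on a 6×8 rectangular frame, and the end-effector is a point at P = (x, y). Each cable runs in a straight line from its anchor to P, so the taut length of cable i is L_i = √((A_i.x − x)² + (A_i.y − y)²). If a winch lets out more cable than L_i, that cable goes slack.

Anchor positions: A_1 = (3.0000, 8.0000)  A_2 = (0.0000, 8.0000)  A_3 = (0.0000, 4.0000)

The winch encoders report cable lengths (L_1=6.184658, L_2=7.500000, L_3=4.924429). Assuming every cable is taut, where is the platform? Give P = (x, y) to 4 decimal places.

expand ‖A_i−P‖²=L_i² and subtract eq 1 (q_i ≔ ‖A_i‖²−L_i²)
q_1 = 9.0000+64.0000−38.2500 = 34.7500
eq1−eq2 → [6.0000  0.0000]·P = 27.0000
eq1−eq3 → [6.0000  8.0000]·P = 43.0000
2×2 solve → P = (4.5000, 2.0000)

(4.5000, 2.0000)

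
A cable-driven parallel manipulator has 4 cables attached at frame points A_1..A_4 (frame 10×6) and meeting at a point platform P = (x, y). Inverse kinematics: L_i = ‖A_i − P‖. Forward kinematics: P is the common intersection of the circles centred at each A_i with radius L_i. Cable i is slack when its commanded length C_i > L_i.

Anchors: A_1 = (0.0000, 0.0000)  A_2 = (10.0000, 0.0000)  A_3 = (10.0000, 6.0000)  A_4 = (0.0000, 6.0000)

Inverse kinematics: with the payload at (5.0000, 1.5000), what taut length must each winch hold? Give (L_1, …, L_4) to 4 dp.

cable 1: Δx=-5.0000, Δy=-1.5000; L_1 = √(Δx²+Δy²) = 5.2202
cable 2: Δx=5.0000, Δy=-1.5000; L_2 = √(Δx²+Δy²) = 5.2202
cable 3: Δx=5.0000, Δy=4.5000; L_3 = √(Δx²+Δy²) = 6.7268
cable 4: Δx=-5.0000, Δy=4.5000; L_4 = √(Δx²+Δy²) = 6.7268

(5.2202, 5.2202, 6.7268, 6.7268)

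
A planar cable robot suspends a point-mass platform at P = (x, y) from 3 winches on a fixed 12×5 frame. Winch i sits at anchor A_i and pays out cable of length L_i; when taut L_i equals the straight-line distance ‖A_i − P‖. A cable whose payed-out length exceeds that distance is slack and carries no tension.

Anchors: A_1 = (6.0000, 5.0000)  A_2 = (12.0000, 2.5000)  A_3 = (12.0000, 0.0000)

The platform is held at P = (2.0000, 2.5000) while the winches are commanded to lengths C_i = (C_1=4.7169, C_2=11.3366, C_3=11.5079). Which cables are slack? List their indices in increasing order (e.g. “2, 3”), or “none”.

i=1: geometric 4.7170 vs commanded 4.7169 ⇒ taut
i=2: geometric 10.0000 vs commanded 11.3366 ⇒ slack
i=3: geometric 10.3078 vs commanded 11.5079 ⇒ slack

2, 3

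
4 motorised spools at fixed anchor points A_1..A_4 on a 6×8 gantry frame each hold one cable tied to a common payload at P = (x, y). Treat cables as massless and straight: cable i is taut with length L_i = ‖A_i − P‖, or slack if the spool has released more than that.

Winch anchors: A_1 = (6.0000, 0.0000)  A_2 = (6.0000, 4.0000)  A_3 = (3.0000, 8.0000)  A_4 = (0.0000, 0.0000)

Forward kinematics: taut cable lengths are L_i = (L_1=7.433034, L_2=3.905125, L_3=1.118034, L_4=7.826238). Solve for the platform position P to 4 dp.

(3.5000, 7.0000)

expand ‖A_i−P‖²=L_i² and subtract eq 1 (q_i ≔ ‖A_i‖²−L_i²)
q_1 = 36.0000+0.0000−55.2500 = -19.2500
eq1−eq2 → [0.0000  -8.0000]·P = -56.0000
eq1−eq3 → [6.0000  -16.0000]·P = -91.0000
eq1−eq4 → [12.0000  0.0000]·P = 42.0000
2×2 solve → P = (3.5000, 7.0000)
check cable 4: ‖A_4−P‖² = 61.2500 ≈ L_4² = 61.2500 ✓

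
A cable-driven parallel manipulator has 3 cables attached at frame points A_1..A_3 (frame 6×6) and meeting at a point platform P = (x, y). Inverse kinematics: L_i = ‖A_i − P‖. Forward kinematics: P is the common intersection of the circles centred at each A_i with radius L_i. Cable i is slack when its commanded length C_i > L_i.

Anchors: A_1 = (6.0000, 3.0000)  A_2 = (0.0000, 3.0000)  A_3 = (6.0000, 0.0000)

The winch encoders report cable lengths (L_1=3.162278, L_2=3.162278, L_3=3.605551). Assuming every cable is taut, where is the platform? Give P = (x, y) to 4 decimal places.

each cable: (A_i−P)·(A_i−P) = L_i²; let c_i = ‖A_i‖²−L_i²
c_1 = 36.0000+9.0000−10.0000 = 35.0000
row 1: 12.0000x + 0.0000y = 36.0000  (c_2=-1.0000)
row 2: 0.0000x + 6.0000y = 12.0000  (c_3=23.0000)
Cramer on rows 1–2 → x = 3.0000, y = 2.0000

(3.0000, 2.0000)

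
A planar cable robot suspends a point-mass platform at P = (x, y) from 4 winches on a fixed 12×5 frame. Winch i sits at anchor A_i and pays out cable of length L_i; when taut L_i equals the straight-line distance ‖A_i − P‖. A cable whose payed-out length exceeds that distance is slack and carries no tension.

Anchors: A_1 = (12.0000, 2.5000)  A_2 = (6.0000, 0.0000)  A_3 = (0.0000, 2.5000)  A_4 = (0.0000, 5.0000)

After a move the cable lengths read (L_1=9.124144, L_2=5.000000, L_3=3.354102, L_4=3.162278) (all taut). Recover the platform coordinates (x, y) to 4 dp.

(3.0000, 4.0000)

circle eqns → linear via eq_j − eq_1; set q_j = A_j·A_j − L_j²
q_1 = 144.0000+6.2500−83.2500 = 67.0000
12.0000·x + 5.0000·y = q_1−q_2 = 56.0000
24.0000·x + 0.0000·y = q_1−q_3 = 72.0000
24.0000·x − 5.0000·y = q_1−q_4 = 52.0000
solve first two rows → x=3.0000, y=4.0000
check cable 4: ‖A_4−P‖² = 10.0000 ≈ L_4² = 10.0000 ✓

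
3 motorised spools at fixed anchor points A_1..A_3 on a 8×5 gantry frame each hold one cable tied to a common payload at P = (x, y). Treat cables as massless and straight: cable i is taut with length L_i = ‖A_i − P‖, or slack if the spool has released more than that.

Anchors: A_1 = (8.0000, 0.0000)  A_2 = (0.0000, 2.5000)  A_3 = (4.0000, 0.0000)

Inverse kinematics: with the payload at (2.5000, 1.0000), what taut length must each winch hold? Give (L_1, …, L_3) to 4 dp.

cable 1: Δx=5.5000, Δy=-1.0000; L_1 = √(Δx²+Δy²) = 5.5902
cable 2: Δx=-2.5000, Δy=1.5000; L_2 = √(Δx²+Δy²) = 2.9155
cable 3: Δx=1.5000, Δy=-1.0000; L_3 = √(Δx²+Δy²) = 1.8028

(5.5902, 2.9155, 1.8028)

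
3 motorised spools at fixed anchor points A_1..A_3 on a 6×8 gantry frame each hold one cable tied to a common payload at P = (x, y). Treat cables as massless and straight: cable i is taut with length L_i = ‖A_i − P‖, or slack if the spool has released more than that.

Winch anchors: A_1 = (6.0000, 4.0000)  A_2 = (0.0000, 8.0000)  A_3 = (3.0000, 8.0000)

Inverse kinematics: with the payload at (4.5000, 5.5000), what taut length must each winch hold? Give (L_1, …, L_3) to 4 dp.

(2.1213, 5.1478, 2.9155)

L_1: Δ = A_1−P = (1.5000, -1.5000) → ‖Δ‖ = √4.5000 = 2.1213
L_2: Δ = A_2−P = (-4.5000, 2.5000) → ‖Δ‖ = √26.5000 = 5.1478
L_3: Δ = A_3−P = (-1.5000, 2.5000) → ‖Δ‖ = √8.5000 = 2.9155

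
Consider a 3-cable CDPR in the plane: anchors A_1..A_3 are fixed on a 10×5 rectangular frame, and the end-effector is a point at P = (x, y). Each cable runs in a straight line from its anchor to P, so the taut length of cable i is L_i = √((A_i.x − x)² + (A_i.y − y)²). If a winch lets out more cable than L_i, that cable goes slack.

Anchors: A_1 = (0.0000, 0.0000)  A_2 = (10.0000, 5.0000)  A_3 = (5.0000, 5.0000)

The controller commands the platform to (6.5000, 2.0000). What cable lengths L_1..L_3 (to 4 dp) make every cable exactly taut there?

(6.8007, 4.6098, 3.3541)

L_1 = √((0.0000−6.5000)² + (0.0000−2.0000)²) = 6.8007
L_2 = √((10.0000−6.5000)² + (5.0000−2.0000)²) = 4.6098
L_3 = √((5.0000−6.5000)² + (5.0000−2.0000)²) = 3.3541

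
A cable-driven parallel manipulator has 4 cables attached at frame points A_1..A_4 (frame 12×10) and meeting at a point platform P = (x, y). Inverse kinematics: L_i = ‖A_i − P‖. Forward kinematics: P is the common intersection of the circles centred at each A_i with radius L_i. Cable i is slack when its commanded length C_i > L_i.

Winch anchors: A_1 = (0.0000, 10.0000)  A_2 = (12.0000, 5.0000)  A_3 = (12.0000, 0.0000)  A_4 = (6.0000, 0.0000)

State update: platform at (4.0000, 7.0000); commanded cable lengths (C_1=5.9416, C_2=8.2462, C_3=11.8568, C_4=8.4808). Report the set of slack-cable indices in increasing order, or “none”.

i=1: geometric 5.0000 vs commanded 5.9416 ⇒ slack
i=2: geometric 8.2462 vs commanded 8.2462 ⇒ taut
i=3: geometric 10.6301 vs commanded 11.8568 ⇒ slack
i=4: geometric 7.2801 vs commanded 8.4808 ⇒ slack

1, 3, 4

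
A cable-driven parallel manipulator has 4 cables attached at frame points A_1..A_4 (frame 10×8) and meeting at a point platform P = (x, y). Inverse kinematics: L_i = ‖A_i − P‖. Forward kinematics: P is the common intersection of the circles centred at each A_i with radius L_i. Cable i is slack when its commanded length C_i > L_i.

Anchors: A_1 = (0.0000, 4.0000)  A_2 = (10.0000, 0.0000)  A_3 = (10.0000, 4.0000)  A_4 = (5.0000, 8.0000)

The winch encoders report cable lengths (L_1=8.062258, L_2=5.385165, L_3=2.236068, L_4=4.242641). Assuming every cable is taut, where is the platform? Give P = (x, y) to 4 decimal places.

expand ‖A_i−P‖²=L_i² and subtract eq 1 (c_i ≔ ‖A_i‖²−L_i²)
c_1 = 0.0000+16.0000−65.0000 = -49.0000
eq1−eq2 → [-20.0000  8.0000]·P = -120.0000
eq1−eq3 → [-20.0000  0.0000]·P = -160.0000
eq1−eq4 → [-10.0000  -8.0000]·P = -120.0000
2×2 solve → P = (8.0000, 5.0000)
check cable 4: ‖A_4−P‖² = 18.0000 ≈ L_4² = 18.0000 ✓

(8.0000, 5.0000)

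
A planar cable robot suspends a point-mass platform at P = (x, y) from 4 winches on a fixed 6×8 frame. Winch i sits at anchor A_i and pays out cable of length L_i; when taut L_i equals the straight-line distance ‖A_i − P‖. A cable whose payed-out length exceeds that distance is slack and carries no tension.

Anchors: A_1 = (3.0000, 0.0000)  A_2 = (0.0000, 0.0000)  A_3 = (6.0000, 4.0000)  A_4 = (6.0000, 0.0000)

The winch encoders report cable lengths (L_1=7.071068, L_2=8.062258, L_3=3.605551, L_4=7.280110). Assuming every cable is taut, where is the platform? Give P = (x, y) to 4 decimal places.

(4.0000, 7.0000)

each cable: (A_i−P)·(A_i−P) = L_i²; let q_i = ‖A_i‖²−L_i²
q_1 = 9.0000+0.0000−50.0000 = -41.0000
row 1: 6.0000x + 0.0000y = 24.0000  (q_2=-65.0000)
row 2: -6.0000x − 8.0000y = -80.0000  (q_3=39.0000)
row 3: -6.0000x + 0.0000y = -24.0000  (q_4=-17.0000)
Cramer on rows 1–2 → x = 4.0000, y = 7.0000
check cable 4: ‖A_4−P‖² = 53.0000 ≈ L_4² = 53.0000 ✓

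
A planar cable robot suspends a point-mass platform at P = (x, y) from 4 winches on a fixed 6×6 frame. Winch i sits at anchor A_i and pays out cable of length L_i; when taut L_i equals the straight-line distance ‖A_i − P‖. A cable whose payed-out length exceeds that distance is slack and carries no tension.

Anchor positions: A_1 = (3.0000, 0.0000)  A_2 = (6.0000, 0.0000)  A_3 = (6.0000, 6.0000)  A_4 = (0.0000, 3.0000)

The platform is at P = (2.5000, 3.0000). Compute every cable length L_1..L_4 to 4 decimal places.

(3.0414, 4.6098, 4.6098, 2.5000)

L_1 = √((3.0000−2.5000)² + (0.0000−3.0000)²) = 3.0414
L_2 = √((6.0000−2.5000)² + (0.0000−3.0000)²) = 4.6098
L_3 = √((6.0000−2.5000)² + (6.0000−3.0000)²) = 4.6098
L_4 = √((0.0000−2.5000)² + (3.0000−3.0000)²) = 2.5000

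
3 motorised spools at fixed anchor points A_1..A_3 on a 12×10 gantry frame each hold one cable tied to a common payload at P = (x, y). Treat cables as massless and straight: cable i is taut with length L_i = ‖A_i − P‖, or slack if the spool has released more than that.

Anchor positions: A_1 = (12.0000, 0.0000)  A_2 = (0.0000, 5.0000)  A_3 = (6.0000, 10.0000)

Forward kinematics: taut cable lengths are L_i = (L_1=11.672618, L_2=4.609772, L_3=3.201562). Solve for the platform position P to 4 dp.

(3.5000, 8.0000)

circle eqns → linear via eq_j − eq_1; set c_j = A_j·A_j − L_j²
c_1 = 144.0000+0.0000−136.2500 = 7.7500
24.0000·x − 10.0000·y = c_1−c_2 = 4.0000
12.0000·x − 20.0000·y = c_1−c_3 = -118.0000
solve first two rows → x=3.5000, y=8.0000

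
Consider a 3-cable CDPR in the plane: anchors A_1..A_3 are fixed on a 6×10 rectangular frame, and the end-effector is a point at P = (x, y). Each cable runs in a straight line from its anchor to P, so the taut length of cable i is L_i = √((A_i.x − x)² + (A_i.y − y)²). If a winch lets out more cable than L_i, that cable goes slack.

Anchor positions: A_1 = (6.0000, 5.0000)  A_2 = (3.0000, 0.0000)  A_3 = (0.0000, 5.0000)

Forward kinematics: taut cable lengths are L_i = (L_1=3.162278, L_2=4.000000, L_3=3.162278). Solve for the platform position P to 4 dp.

each cable: (A_i−P)·(A_i−P) = L_i²; let q_i = ‖A_i‖²−L_i²
q_1 = 36.0000+25.0000−10.0000 = 51.0000
row 1: 6.0000x + 10.0000y = 58.0000  (q_2=-7.0000)
row 2: 12.0000x + 0.0000y = 36.0000  (q_3=15.0000)
Cramer on rows 1–2 → x = 3.0000, y = 4.0000

(3.0000, 4.0000)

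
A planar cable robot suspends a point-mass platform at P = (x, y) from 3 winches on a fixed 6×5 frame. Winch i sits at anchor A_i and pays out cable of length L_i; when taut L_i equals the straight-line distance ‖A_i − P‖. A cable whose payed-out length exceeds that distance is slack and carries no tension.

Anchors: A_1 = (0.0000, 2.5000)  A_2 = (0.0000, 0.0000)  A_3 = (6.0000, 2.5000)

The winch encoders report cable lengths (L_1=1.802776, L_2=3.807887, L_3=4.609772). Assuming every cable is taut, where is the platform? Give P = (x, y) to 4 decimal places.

(1.5000, 3.5000)

circle eqns → linear via eq_j − eq_1; set c_j = A_j·A_j − L_j²
c_1 = 0.0000+6.2500−3.2500 = 3.0000
0.0000·x + 5.0000·y = c_1−c_2 = 17.5000
-12.0000·x + 0.0000·y = c_1−c_3 = -18.0000
solve first two rows → x=1.5000, y=3.5000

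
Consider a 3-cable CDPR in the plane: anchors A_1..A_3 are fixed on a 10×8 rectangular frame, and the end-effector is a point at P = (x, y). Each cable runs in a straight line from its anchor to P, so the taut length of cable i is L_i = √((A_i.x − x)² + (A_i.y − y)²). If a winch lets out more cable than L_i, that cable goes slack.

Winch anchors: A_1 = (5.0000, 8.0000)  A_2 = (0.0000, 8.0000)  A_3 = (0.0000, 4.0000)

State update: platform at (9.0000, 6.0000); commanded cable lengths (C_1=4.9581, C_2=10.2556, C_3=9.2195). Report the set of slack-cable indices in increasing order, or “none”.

cable 1: √((-4.0000)²+(2.0000)²)=4.4721, C_1=4.9581: slack
cable 2: √((-9.0000)²+(2.0000)²)=9.2195, C_2=10.2556: slack
cable 3: √((-9.0000)²+(-2.0000)²)=9.2195, C_3=9.2195: taut

1, 2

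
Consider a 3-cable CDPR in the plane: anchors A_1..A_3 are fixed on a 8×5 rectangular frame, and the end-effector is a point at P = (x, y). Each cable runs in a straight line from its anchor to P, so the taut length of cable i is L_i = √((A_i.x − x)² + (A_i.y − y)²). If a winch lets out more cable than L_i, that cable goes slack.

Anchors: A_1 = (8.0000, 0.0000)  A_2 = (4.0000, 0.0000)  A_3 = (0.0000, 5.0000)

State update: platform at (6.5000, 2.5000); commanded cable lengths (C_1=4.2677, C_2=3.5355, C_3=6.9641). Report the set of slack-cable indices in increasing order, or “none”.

cable 1: √((1.5000)²+(-2.5000)²)=2.9155, C_1=4.2677: slack
cable 2: √((-2.5000)²+(-2.5000)²)=3.5355, C_2=3.5355: taut
cable 3: √((-6.5000)²+(2.5000)²)=6.9642, C_3=6.9641: taut

1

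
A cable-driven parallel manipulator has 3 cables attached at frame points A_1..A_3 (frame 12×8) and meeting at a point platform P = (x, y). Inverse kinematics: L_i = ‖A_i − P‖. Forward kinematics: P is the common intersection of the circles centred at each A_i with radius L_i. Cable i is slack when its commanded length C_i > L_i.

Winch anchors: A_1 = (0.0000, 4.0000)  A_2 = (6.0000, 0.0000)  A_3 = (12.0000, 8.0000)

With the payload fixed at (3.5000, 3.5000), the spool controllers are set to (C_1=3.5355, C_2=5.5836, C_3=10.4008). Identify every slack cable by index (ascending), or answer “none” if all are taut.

cable 1: L_1 = ‖A_1−P‖ = 3.5355;  C_1 = 3.5355 → taut
cable 2: L_2 = ‖A_2−P‖ = 4.3012;  C_2 = 5.5836 → slack
cable 3: L_3 = ‖A_3−P‖ = 9.6177;  C_3 = 10.4008 → slack

2, 3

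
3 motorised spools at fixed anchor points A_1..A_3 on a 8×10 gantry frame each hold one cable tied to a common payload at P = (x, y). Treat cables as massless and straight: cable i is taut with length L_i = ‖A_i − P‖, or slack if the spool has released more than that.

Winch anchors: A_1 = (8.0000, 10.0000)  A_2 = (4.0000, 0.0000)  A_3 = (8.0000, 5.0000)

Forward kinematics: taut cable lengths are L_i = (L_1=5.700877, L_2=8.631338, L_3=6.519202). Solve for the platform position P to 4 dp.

each cable: (A_i−P)·(A_i−P) = L_i²; let k_i = ‖A_i‖²−L_i²
k_1 = 64.0000+100.0000−32.5000 = 131.5000
row 1: 8.0000x + 20.0000y = 190.0000  (k_2=-58.5000)
row 2: 0.0000x + 10.0000y = 85.0000  (k_3=46.5000)
Cramer on rows 1–2 → x = 2.5000, y = 8.5000

(2.5000, 8.5000)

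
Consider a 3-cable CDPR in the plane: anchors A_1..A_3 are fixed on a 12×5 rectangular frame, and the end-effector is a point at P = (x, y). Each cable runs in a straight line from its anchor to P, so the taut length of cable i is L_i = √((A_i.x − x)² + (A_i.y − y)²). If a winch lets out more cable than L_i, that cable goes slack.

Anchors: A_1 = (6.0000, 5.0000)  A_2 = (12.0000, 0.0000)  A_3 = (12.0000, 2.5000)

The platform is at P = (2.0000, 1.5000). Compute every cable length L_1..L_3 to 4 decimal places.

(5.3151, 10.1119, 10.0499)

L_1 = √((6.0000−2.0000)² + (5.0000−1.5000)²) = 5.3151
L_2 = √((12.0000−2.0000)² + (0.0000−1.5000)²) = 10.1119
L_3 = √((12.0000−2.0000)² + (2.5000−1.5000)²) = 10.0499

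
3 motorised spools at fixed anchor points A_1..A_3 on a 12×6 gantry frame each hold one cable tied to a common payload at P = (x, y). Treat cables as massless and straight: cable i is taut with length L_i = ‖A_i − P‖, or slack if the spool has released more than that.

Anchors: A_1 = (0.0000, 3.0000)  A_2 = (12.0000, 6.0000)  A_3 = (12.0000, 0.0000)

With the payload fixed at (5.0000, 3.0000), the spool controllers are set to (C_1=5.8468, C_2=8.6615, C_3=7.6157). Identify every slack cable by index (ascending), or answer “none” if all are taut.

1, 2

cable 1: √((-5.0000)²+(0.0000)²)=5.0000, C_1=5.8468: slack
cable 2: √((7.0000)²+(3.0000)²)=7.6158, C_2=8.6615: slack
cable 3: √((7.0000)²+(-3.0000)²)=7.6158, C_3=7.6157: taut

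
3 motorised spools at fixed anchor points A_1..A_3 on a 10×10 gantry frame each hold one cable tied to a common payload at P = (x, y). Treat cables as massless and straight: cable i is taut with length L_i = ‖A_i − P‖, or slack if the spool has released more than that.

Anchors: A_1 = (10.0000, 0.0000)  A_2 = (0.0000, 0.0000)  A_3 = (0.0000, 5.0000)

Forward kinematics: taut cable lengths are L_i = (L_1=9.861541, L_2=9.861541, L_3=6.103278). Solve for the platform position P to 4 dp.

(5.0000, 8.5000)

each cable: (A_i−P)·(A_i−P) = L_i²; let q_i = ‖A_i‖²−L_i²
q_1 = 100.0000+0.0000−97.2500 = 2.7500
row 1: 20.0000x + 0.0000y = 100.0000  (q_2=-97.2500)
row 2: 20.0000x − 10.0000y = 15.0000  (q_3=-12.2500)
Cramer on rows 1–2 → x = 5.0000, y = 8.5000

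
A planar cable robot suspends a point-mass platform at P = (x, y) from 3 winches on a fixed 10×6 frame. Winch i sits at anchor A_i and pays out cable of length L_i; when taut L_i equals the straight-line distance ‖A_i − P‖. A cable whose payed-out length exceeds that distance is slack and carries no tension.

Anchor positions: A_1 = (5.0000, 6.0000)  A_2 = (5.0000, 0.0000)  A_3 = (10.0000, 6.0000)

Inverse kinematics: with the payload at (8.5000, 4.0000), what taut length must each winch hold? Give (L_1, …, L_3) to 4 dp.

L_1 = √((5.0000−8.5000)² + (6.0000−4.0000)²) = 4.0311
L_2 = √((5.0000−8.5000)² + (0.0000−4.0000)²) = 5.3151
L_3 = √((10.0000−8.5000)² + (6.0000−4.0000)²) = 2.5000

(4.0311, 5.3151, 2.5000)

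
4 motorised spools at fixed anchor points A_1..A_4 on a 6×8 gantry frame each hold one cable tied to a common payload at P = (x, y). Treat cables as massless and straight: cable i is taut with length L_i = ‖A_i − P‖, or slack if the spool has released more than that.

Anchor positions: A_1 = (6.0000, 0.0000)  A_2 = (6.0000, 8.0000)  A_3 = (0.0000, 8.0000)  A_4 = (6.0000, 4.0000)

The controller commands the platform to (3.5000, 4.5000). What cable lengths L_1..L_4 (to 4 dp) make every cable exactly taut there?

cable 1: Δx=2.5000, Δy=-4.5000; L_1 = √(Δx²+Δy²) = 5.1478
cable 2: Δx=2.5000, Δy=3.5000; L_2 = √(Δx²+Δy²) = 4.3012
cable 3: Δx=-3.5000, Δy=3.5000; L_3 = √(Δx²+Δy²) = 4.9497
cable 4: Δx=2.5000, Δy=-0.5000; L_4 = √(Δx²+Δy²) = 2.5495

(5.1478, 4.3012, 4.9497, 2.5495)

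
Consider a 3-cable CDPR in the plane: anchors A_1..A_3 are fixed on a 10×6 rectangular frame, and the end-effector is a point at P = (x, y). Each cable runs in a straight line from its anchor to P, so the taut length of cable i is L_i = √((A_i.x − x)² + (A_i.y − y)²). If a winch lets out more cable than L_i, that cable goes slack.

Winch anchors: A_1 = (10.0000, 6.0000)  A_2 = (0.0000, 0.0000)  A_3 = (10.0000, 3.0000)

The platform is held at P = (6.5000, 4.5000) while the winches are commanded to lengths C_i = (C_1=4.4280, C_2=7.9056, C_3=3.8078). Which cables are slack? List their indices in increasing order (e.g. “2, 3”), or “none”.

1

i=1: geometric 3.8079 vs commanded 4.4280 ⇒ slack
i=2: geometric 7.9057 vs commanded 7.9056 ⇒ taut
i=3: geometric 3.8079 vs commanded 3.8078 ⇒ taut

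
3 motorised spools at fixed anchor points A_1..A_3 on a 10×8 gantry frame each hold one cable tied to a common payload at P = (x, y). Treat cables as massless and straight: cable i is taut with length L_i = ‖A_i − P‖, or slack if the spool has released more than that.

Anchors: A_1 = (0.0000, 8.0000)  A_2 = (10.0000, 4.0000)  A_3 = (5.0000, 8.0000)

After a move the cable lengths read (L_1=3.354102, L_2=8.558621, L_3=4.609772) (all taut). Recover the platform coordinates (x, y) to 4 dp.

(1.5000, 5.0000)

each cable: (A_i−P)·(A_i−P) = L_i²; let q_i = ‖A_i‖²−L_i²
q_1 = 0.0000+64.0000−11.2500 = 52.7500
row 1: -20.0000x + 8.0000y = 10.0000  (q_2=42.7500)
row 2: -10.0000x + 0.0000y = -15.0000  (q_3=67.7500)
Cramer on rows 1–2 → x = 1.5000, y = 5.0000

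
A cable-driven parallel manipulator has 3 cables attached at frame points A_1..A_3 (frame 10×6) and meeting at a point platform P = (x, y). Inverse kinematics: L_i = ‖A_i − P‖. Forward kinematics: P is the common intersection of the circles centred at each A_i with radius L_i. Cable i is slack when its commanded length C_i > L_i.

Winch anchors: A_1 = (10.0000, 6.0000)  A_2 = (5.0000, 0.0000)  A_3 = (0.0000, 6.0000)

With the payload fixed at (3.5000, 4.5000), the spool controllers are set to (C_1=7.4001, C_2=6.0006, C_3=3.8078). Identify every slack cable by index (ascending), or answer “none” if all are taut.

1, 2

i=1: geometric 6.6708 vs commanded 7.4001 ⇒ slack
i=2: geometric 4.7434 vs commanded 6.0006 ⇒ slack
i=3: geometric 3.8079 vs commanded 3.8078 ⇒ taut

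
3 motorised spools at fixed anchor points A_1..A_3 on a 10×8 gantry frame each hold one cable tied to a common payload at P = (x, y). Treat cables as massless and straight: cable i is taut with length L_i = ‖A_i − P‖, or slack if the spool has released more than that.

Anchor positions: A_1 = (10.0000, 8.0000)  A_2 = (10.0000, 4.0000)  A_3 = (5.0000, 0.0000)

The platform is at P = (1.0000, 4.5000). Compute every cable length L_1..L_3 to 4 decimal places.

cable 1: Δx=9.0000, Δy=3.5000; L_1 = √(Δx²+Δy²) = 9.6566
cable 2: Δx=9.0000, Δy=-0.5000; L_2 = √(Δx²+Δy²) = 9.0139
cable 3: Δx=4.0000, Δy=-4.5000; L_3 = √(Δx²+Δy²) = 6.0208

(9.6566, 9.0139, 6.0208)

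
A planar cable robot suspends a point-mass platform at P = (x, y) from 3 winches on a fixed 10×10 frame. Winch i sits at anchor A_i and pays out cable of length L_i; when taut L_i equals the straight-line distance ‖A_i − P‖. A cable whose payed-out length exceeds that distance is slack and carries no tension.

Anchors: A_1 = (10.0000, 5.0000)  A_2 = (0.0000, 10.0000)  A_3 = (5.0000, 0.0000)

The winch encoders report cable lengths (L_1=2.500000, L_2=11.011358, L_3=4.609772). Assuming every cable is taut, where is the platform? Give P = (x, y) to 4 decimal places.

(8.5000, 3.0000)

each cable: (A_i−P)·(A_i−P) = L_i²; let q_i = ‖A_i‖²−L_i²
q_1 = 100.0000+25.0000−6.2500 = 118.7500
row 1: 20.0000x − 10.0000y = 140.0000  (q_2=-21.2500)
row 2: 10.0000x + 10.0000y = 115.0000  (q_3=3.7500)
Cramer on rows 1–2 → x = 8.5000, y = 3.0000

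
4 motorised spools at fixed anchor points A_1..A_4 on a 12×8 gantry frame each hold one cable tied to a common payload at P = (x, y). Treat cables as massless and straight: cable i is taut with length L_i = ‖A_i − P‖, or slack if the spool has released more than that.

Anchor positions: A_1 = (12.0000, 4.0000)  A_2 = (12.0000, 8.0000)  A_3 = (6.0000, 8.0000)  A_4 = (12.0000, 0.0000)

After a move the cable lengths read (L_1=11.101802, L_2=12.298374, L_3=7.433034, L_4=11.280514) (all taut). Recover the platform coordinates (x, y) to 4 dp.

circle eqns → linear via eq_j − eq_1; set c_j = A_j·A_j − L_j²
c_1 = 144.0000+16.0000−123.2500 = 36.7500
0.0000·x − 8.0000·y = c_1−c_2 = -20.0000
12.0000·x − 8.0000·y = c_1−c_3 = -8.0000
0.0000·x + 8.0000·y = c_1−c_4 = 20.0000
solve first two rows → x=1.0000, y=2.5000
check cable 4: ‖A_4−P‖² = 127.2500 ≈ L_4² = 127.2500 ✓

(1.0000, 2.5000)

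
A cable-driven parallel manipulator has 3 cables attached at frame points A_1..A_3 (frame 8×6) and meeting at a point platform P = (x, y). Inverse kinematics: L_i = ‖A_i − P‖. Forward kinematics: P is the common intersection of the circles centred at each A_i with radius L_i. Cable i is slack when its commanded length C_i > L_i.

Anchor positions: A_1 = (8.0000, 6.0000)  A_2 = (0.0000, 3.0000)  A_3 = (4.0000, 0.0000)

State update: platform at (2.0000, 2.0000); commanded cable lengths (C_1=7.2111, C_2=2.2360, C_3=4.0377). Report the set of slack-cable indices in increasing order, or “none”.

cable 1: L_1 = ‖A_1−P‖ = 7.2111;  C_1 = 7.2111 → taut
cable 2: L_2 = ‖A_2−P‖ = 2.2361;  C_2 = 2.2360 → taut
cable 3: L_3 = ‖A_3−P‖ = 2.8284;  C_3 = 4.0377 → slack

3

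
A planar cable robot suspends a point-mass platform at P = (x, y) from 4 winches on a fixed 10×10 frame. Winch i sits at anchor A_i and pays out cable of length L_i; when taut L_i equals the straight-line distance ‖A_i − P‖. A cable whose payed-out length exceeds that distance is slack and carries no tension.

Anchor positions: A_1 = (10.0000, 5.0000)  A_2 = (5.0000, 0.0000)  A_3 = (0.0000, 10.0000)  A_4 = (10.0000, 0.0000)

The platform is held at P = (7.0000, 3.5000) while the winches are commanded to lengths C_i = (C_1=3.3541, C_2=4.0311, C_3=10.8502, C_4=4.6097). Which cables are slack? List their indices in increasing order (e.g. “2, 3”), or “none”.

i=1: geometric 3.3541 vs commanded 3.3541 ⇒ taut
i=2: geometric 4.0311 vs commanded 4.0311 ⇒ taut
i=3: geometric 9.5525 vs commanded 10.8502 ⇒ slack
i=4: geometric 4.6098 vs commanded 4.6097 ⇒ taut

3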